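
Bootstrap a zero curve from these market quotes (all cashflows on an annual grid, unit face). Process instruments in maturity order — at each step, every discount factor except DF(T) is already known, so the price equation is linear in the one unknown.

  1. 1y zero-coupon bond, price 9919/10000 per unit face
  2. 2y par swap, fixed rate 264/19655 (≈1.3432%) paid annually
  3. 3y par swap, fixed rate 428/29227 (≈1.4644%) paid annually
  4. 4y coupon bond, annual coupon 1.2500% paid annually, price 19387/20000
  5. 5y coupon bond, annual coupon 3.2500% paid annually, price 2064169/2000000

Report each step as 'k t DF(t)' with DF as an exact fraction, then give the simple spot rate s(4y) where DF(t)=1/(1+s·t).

1 1 9919/10000
2 2 1217/1250
3 3 2393/2500
4 4 9213/10000
5 5 4393/5000
s(4y) = (1/(9213/10000) − 1)/(4) = 787/36852 ≈ 2.1356%

step 1 [1y] zero: DF = P = 9919/10000 ≈ 0.991900
step 2 [2y] swap r/1=264/19655: DF=(1 − 264/19655·(0.991900))/(1+264/19655) = 1217/1250 ≈ 0.973600
step 3 [3y] swap r/1=428/29227: DF=(1 − 428/29227·(0.991900+0.973600))/(1+428/29227) = 2393/2500 ≈ 0.957200
step 4 [4y] bond c/1=1/80: DF=(19387/20000 − 1/80·(0.991900+0.973600+0.957200))/(1+1/80) = 9213/10000 ≈ 0.921300
step 5 [5y] bond c/1=13/400: DF=(2064169/2000000 − 13/400·(0.991900+0.973600+0.957200+0.921300))/(1+13/400) = 4393/5000 ≈ 0.878600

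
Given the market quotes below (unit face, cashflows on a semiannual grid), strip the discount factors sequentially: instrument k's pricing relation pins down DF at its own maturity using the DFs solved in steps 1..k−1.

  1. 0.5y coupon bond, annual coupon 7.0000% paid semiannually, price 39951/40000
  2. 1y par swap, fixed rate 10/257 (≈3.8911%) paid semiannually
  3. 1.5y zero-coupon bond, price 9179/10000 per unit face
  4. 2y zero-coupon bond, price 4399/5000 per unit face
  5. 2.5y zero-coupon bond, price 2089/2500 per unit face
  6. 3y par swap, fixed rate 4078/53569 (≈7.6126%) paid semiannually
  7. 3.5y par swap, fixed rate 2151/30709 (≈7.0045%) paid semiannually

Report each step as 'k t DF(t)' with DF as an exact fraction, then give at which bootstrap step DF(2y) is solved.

step 1 [0.5y] bond c/2=7/200: DF=(39951/40000 − 7/200·(0))/(1+7/200) = 193/200 ≈ 0.965000
step 2 [1y] swap r/2=5/257: DF=(1 − 5/257·(0.965000))/(1+5/257) = 77/80 ≈ 0.962500
step 3 [1.5y] zero: DF = P = 9179/10000 ≈ 0.917900
step 4 [2y] zero: DF = P = 4399/5000 ≈ 0.879800
step 5 [2.5y] zero: DF = P = 2089/2500 ≈ 0.835600
step 6 [3y] swap r/2=2039/53569: DF=(1 − 2039/53569·(0.965000+0.962500+0.917900+0.879800+0.835600))/(1+2039/53569) = 7961/10000 ≈ 0.796100
step 7 [3.5y] swap r/2=2151/61418: DF=(1 − 2151/61418·(0.965000+0.962500+0.917900+0.879800+0.835600+0.796100))/(1+2151/61418) = 7849/10000 ≈ 0.784900

1 1/2 193/200
2 1 77/80
3 3/2 9179/10000
4 2 4399/5000
5 5/2 2089/2500
6 3 7961/10000
7 7/2 7849/10000
DF(2y) is solved at step 4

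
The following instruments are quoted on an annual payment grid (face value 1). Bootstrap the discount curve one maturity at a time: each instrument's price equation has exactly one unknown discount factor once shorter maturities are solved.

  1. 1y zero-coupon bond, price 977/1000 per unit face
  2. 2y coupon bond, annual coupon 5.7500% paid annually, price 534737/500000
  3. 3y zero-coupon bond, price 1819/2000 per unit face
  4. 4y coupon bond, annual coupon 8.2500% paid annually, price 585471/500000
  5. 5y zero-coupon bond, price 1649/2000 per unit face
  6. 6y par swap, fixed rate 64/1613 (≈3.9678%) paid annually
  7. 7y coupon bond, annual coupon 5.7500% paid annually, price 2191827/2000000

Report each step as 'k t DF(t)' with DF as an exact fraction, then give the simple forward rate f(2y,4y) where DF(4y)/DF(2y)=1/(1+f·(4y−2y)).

1 1 977/1000
2 2 4791/5000
3 3 1819/2000
4 4 8649/10000
5 5 1649/2000
6 6 493/625
7 7 7469/10000
f(2y,4y) = ((4791/5000)/(8649/10000) − 1)/(2) = 311/5766 ≈ 5.3937%

step 1 [1y] zero: DF = P = 977/1000 ≈ 0.977000
step 2 [2y] bond c/1=23/400: DF=(534737/500000 − 23/400·(0.977000))/(1+23/400) = 4791/5000 ≈ 0.958200
step 3 [3y] zero: DF = P = 1819/2000 ≈ 0.909500
step 4 [4y] bond c/1=33/400: DF=(585471/500000 − 33/400·(0.977000+0.958200+0.909500))/(1+33/400) = 8649/10000 ≈ 0.864900
step 5 [5y] zero: DF = P = 1649/2000 ≈ 0.824500
step 6 [6y] swap r/1=64/1613: DF=(1 − 64/1613·(0.977000+0.958200+0.909500+0.864900+0.824500))/(1+64/1613) = 493/625 ≈ 0.788800
step 7 [7y] bond c/1=23/400: DF=(2191827/2000000 − 23/400·(0.977000+0.958200+0.909500+0.864900+0.824500+0.788800))/(1+23/400) = 7469/10000 ≈ 0.746900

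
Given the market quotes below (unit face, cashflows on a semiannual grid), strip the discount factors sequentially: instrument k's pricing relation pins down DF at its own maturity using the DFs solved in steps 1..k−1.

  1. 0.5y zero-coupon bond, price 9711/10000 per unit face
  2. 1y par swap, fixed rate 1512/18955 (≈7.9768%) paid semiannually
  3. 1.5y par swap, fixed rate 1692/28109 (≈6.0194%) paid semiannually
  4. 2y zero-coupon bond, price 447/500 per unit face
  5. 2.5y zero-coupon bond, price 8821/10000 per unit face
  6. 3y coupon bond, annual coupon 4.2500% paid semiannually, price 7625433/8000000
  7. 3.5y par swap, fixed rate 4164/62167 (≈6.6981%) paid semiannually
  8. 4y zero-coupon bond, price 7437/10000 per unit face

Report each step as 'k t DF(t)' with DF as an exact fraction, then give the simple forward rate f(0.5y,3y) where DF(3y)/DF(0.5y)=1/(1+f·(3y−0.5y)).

step 1 [0.5y] zero: DF = P = 9711/10000 ≈ 0.971100
step 2 [1y] swap r/2=756/18955: DF=(1 − 756/18955·(0.971100))/(1+756/18955) = 2311/2500 ≈ 0.924400
step 3 [1.5y] swap r/2=846/28109: DF=(1 − 846/28109·(0.971100+0.924400))/(1+846/28109) = 4577/5000 ≈ 0.915400
step 4 [2y] zero: DF = P = 447/500 ≈ 0.894000
step 5 [2.5y] zero: DF = P = 8821/10000 ≈ 0.882100
step 6 [3y] bond c/2=17/800: DF=(7625433/8000000 − 17/800·(0.971100+0.924400+0.915400+0.894000+0.882100))/(1+17/800) = 8379/10000 ≈ 0.837900
step 7 [3.5y] swap r/2=2082/62167: DF=(1 − 2082/62167·(0.971100+0.924400+0.915400+0.894000+0.882100+0.837900))/(1+2082/62167) = 3959/5000 ≈ 0.791800
step 8 [4y] zero: DF = P = 7437/10000 ≈ 0.743700

1 1/2 9711/10000
2 1 2311/2500
3 3/2 4577/5000
4 2 447/500
5 5/2 8821/10000
6 3 8379/10000
7 7/2 3959/5000
8 4 7437/10000
f(0.5y,3y) = ((9711/10000)/(8379/10000) − 1)/(5/2) = 296/4655 ≈ 6.3588%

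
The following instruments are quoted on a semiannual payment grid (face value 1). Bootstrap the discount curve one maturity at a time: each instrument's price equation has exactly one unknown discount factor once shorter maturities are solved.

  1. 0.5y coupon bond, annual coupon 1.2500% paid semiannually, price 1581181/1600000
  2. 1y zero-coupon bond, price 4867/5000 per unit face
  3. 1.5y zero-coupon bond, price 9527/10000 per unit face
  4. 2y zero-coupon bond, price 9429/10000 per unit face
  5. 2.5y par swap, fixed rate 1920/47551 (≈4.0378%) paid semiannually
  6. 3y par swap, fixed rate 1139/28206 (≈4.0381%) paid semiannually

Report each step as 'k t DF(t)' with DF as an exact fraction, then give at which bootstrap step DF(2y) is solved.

step 1 [0.5y] bond c/2=1/160: DF=(1581181/1600000 − 1/160·(0))/(1+1/160) = 9821/10000 ≈ 0.982100
step 2 [1y] zero: DF = P = 4867/5000 ≈ 0.973400
step 3 [1.5y] zero: DF = P = 9527/10000 ≈ 0.952700
step 4 [2y] zero: DF = P = 9429/10000 ≈ 0.942900
step 5 [2.5y] swap r/2=960/47551: DF=(1 − 960/47551·(0.982100+0.973400+0.952700+0.942900))/(1+960/47551) = 113/125 ≈ 0.904000
step 6 [3y] swap r/2=1139/56412: DF=(1 − 1139/56412·(0.982100+0.973400+0.952700+0.942900+0.904000))/(1+1139/56412) = 8861/10000 ≈ 0.886100

1 1/2 9821/10000
2 1 4867/5000
3 3/2 9527/10000
4 2 9429/10000
5 5/2 113/125
6 3 8861/10000
DF(2y) is solved at step 4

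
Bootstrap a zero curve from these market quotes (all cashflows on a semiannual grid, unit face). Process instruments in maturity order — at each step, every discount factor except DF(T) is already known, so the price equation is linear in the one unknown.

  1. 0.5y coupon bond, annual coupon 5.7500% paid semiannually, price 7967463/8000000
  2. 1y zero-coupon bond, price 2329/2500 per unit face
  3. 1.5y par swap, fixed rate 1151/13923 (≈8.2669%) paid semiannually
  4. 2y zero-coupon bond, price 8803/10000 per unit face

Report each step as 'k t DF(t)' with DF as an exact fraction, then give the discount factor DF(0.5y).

1 1/2 9681/10000
2 1 2329/2500
3 3/2 8849/10000
4 2 8803/10000
DF(0.5y) = 9681/10000 ≈ 0.968100

step 1 [0.5y] bond c/2=23/800: DF=(7967463/8000000 − 23/800·(0))/(1+23/800) = 9681/10000 ≈ 0.968100
step 2 [1y] zero: DF = P = 2329/2500 ≈ 0.931600
step 3 [1.5y] swap r/2=1151/27846: DF=(1 − 1151/27846·(0.968100+0.931600))/(1+1151/27846) = 8849/10000 ≈ 0.884900
step 4 [2y] zero: DF = P = 8803/10000 ≈ 0.880300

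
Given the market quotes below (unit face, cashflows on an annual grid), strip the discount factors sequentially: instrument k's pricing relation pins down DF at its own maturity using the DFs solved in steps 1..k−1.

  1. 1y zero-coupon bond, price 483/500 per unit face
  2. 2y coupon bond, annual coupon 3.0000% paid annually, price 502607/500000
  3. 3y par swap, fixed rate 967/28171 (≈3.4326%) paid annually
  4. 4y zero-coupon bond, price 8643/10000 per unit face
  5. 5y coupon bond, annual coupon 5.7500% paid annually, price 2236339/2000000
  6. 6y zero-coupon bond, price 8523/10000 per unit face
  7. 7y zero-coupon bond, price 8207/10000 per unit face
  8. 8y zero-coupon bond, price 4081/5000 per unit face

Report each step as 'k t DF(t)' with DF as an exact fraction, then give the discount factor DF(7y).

1 1 483/500
2 2 4739/5000
3 3 9033/10000
4 4 8643/10000
5 5 2143/2500
6 6 8523/10000
7 7 8207/10000
8 8 4081/5000
DF(7y) = 8207/10000 ≈ 0.820700

step 1 [1y] zero: DF = P = 483/500 ≈ 0.966000
step 2 [2y] bond c/1=3/100: DF=(502607/500000 − 3/100·(0.966000))/(1+3/100) = 4739/5000 ≈ 0.947800
step 3 [3y] swap r/1=967/28171: DF=(1 − 967/28171·(0.966000+0.947800))/(1+967/28171) = 9033/10000 ≈ 0.903300
step 4 [4y] zero: DF = P = 8643/10000 ≈ 0.864300
step 5 [5y] bond c/1=23/400: DF=(2236339/2000000 − 23/400·(0.966000+0.947800+0.903300+0.864300))/(1+23/400) = 2143/2500 ≈ 0.857200
step 6 [6y] zero: DF = P = 8523/10000 ≈ 0.852300
step 7 [7y] zero: DF = P = 8207/10000 ≈ 0.820700
step 8 [8y] zero: DF = P = 4081/5000 ≈ 0.816200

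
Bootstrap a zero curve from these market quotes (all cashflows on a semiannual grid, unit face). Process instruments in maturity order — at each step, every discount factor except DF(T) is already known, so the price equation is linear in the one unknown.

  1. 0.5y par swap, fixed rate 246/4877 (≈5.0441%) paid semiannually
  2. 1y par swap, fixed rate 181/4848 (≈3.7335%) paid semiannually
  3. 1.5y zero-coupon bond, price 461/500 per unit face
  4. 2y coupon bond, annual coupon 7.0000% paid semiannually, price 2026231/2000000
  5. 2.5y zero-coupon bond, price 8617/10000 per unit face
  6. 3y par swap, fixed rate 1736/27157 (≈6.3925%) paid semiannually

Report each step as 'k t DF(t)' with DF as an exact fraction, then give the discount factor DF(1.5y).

1 1/2 4877/5000
2 1 4819/5000
3 3/2 461/500
4 2 8821/10000
5 5/2 8617/10000
6 3 1033/1250
DF(1.5y) = 461/500 ≈ 0.922000

step 1 [0.5y] swap r/2=123/4877: DF=(1 − 123/4877·(0))/(1+123/4877) = 4877/5000 ≈ 0.975400
step 2 [1y] swap r/2=181/9696: DF=(1 − 181/9696·(0.975400))/(1+181/9696) = 4819/5000 ≈ 0.963800
step 3 [1.5y] zero: DF = P = 461/500 ≈ 0.922000
step 4 [2y] bond c/2=7/200: DF=(2026231/2000000 − 7/200·(0.975400+0.963800+0.922000))/(1+7/200) = 8821/10000 ≈ 0.882100
step 5 [2.5y] zero: DF = P = 8617/10000 ≈ 0.861700
step 6 [3y] swap r/2=868/27157: DF=(1 − 868/27157·(0.975400+0.963800+0.922000+0.882100+0.861700))/(1+868/27157) = 1033/1250 ≈ 0.826400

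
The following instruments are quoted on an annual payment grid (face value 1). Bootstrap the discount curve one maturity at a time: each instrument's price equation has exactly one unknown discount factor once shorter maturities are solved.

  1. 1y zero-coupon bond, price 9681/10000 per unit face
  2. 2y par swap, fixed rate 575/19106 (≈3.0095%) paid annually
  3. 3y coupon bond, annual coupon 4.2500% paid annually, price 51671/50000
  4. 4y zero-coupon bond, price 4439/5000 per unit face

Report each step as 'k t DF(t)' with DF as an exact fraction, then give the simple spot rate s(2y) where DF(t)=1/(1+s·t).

step 1 [1y] zero: DF = P = 9681/10000 ≈ 0.968100
step 2 [2y] swap r/1=575/19106: DF=(1 − 575/19106·(0.968100))/(1+575/19106) = 377/400 ≈ 0.942500
step 3 [3y] bond c/1=17/400: DF=(51671/50000 − 17/400·(0.968100+0.942500))/(1+17/400) = 4567/5000 ≈ 0.913400
step 4 [4y] zero: DF = P = 4439/5000 ≈ 0.887800

1 1 9681/10000
2 2 377/400
3 3 4567/5000
4 4 4439/5000
s(2y) = (1/(377/400) − 1)/(2) = 23/754 ≈ 3.0504%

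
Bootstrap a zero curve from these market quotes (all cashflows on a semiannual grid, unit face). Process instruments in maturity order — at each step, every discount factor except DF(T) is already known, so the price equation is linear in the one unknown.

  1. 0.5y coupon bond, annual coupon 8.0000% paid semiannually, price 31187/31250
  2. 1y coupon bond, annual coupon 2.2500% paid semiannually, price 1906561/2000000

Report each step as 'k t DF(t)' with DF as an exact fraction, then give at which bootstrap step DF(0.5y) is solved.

1 1/2 2399/2500
2 1 233/250
DF(0.5y) is solved at step 1

step 1 [0.5y] bond c/2=1/25: DF=(31187/31250 − 1/25·(0))/(1+1/25) = 2399/2500 ≈ 0.959600
step 2 [1y] bond c/2=9/800: DF=(1906561/2000000 − 9/800·(0.959600))/(1+9/800) = 233/250 ≈ 0.932000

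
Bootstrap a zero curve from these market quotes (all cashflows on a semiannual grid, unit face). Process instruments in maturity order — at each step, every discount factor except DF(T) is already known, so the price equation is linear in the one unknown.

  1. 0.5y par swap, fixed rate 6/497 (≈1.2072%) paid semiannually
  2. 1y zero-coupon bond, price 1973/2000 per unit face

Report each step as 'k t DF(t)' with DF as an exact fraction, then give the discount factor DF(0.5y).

1 1/2 497/500
2 1 1973/2000
DF(0.5y) = 497/500 ≈ 0.994000

step 1 [0.5y] swap r/2=3/497: DF=(1 − 3/497·(0))/(1+3/497) = 497/500 ≈ 0.994000
step 2 [1y] zero: DF = P = 1973/2000 ≈ 0.986500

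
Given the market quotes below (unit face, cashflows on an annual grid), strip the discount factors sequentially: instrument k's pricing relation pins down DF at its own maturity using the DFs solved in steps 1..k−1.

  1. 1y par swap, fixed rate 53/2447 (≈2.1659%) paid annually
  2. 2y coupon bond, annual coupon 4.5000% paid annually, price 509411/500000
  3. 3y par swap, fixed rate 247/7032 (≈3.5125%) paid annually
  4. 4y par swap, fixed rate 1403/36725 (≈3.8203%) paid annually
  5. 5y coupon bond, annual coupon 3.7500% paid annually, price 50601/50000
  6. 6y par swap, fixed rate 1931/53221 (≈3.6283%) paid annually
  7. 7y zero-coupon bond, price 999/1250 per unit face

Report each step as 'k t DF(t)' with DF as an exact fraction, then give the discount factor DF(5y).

step 1 [1y] swap r/1=53/2447: DF=(1 − 53/2447·(0))/(1+53/2447) = 2447/2500 ≈ 0.978800
step 2 [2y] bond c/1=9/200: DF=(509411/500000 − 9/200·(0.978800))/(1+9/200) = 583/625 ≈ 0.932800
step 3 [3y] swap r/1=247/7032: DF=(1 − 247/7032·(0.978800+0.932800))/(1+247/7032) = 2253/2500 ≈ 0.901200
step 4 [4y] swap r/1=1403/36725: DF=(1 − 1403/36725·(0.978800+0.932800+0.901200))/(1+1403/36725) = 8597/10000 ≈ 0.859700
step 5 [5y] bond c/1=3/80: DF=(50601/50000 − 3/80·(0.978800+0.932800+0.901200+0.859700))/(1+3/80) = 8427/10000 ≈ 0.842700
step 6 [6y] swap r/1=1931/53221: DF=(1 − 1931/53221·(0.978800+0.932800+0.901200+0.859700+0.842700))/(1+1931/53221) = 8069/10000 ≈ 0.806900
step 7 [7y] zero: DF = P = 999/1250 ≈ 0.799200

1 1 2447/2500
2 2 583/625
3 3 2253/2500
4 4 8597/10000
5 5 8427/10000
6 6 8069/10000
7 7 999/1250
DF(5y) = 8427/10000 ≈ 0.842700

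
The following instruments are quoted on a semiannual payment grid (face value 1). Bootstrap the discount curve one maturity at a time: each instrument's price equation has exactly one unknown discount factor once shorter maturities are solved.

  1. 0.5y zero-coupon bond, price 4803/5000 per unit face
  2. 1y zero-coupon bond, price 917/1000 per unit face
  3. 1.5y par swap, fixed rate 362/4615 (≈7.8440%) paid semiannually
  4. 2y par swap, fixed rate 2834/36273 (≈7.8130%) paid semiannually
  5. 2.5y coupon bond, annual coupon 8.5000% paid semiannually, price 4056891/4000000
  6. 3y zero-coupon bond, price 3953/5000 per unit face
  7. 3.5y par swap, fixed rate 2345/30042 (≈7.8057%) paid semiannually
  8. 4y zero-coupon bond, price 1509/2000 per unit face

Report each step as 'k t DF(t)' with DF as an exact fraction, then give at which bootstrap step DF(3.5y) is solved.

1 1/2 4803/5000
2 1 917/1000
3 3/2 4457/5000
4 2 8583/10000
5 5/2 33/40
6 3 3953/5000
7 7/2 1531/2000
8 4 1509/2000
DF(3.5y) is solved at step 7

step 1 [0.5y] zero: DF = P = 4803/5000 ≈ 0.960600
step 2 [1y] zero: DF = P = 917/1000 ≈ 0.917000
step 3 [1.5y] swap r/2=181/4615: DF=(1 − 181/4615·(0.960600+0.917000))/(1+181/4615) = 4457/5000 ≈ 0.891400
step 4 [2y] swap r/2=1417/36273: DF=(1 − 1417/36273·(0.960600+0.917000+0.891400))/(1+1417/36273) = 8583/10000 ≈ 0.858300
step 5 [2.5y] bond c/2=17/400: DF=(4056891/4000000 − 17/400·(0.960600+0.917000+0.891400+0.858300))/(1+17/400) = 33/40 ≈ 0.825000
step 6 [3y] zero: DF = P = 3953/5000 ≈ 0.790600
step 7 [3.5y] swap r/2=2345/60084: DF=(1 − 2345/60084·(0.960600+0.917000+0.891400+0.858300+0.825000+0.790600))/(1+2345/60084) = 1531/2000 ≈ 0.765500
step 8 [4y] zero: DF = P = 1509/2000 ≈ 0.754500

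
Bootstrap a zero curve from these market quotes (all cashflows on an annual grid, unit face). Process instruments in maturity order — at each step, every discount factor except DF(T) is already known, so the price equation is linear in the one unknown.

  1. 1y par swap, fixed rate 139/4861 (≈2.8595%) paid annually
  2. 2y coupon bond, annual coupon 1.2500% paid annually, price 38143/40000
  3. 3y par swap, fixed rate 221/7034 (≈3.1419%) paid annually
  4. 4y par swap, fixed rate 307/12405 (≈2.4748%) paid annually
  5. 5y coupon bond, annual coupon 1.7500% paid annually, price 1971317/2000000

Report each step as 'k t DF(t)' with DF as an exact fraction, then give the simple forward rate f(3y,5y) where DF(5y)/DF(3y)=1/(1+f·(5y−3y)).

1 1 4861/5000
2 2 4649/5000
3 3 2279/2500
4 4 9079/10000
5 5 9047/10000
f(3y,5y) = ((2279/2500)/(9047/10000) − 1)/(2) = 69/18094 ≈ 0.3813%

step 1 [1y] swap r/1=139/4861: DF=(1 − 139/4861·(0))/(1+139/4861) = 4861/5000 ≈ 0.972200
step 2 [2y] bond c/1=1/80: DF=(38143/40000 − 1/80·(0.972200))/(1+1/80) = 4649/5000 ≈ 0.929800
step 3 [3y] swap r/1=221/7034: DF=(1 − 221/7034·(0.972200+0.929800))/(1+221/7034) = 2279/2500 ≈ 0.911600
step 4 [4y] swap r/1=307/12405: DF=(1 − 307/12405·(0.972200+0.929800+0.911600))/(1+307/12405) = 9079/10000 ≈ 0.907900
step 5 [5y] bond c/1=7/400: DF=(1971317/2000000 − 7/400·(0.972200+0.929800+0.911600+0.907900))/(1+7/400) = 9047/10000 ≈ 0.904700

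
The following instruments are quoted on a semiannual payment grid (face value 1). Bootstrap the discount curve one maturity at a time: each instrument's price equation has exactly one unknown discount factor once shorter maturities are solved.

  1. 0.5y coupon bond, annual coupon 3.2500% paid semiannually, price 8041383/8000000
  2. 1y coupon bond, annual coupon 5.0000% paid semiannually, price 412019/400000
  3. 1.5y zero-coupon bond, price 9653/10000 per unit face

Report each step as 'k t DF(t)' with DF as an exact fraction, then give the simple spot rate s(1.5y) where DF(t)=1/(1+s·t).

1 1/2 9891/10000
2 1 613/625
3 3/2 9653/10000
s(1.5y) = (1/(9653/10000) − 1)/(3/2) = 694/28959 ≈ 2.3965%

step 1 [0.5y] bond c/2=13/800: DF=(8041383/8000000 − 13/800·(0))/(1+13/800) = 9891/10000 ≈ 0.989100
step 2 [1y] bond c/2=1/40: DF=(412019/400000 − 1/40·(0.989100))/(1+1/40) = 613/625 ≈ 0.980800
step 3 [1.5y] zero: DF = P = 9653/10000 ≈ 0.965300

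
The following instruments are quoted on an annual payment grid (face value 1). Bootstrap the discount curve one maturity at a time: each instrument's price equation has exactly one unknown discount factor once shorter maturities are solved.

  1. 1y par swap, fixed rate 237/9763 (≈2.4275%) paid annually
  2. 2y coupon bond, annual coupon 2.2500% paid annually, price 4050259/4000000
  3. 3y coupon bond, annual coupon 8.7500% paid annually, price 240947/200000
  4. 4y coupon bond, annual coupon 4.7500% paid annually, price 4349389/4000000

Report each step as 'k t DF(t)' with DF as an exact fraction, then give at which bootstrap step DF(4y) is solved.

step 1 [1y] swap r/1=237/9763: DF=(1 − 237/9763·(0))/(1+237/9763) = 9763/10000 ≈ 0.976300
step 2 [2y] bond c/1=9/400: DF=(4050259/4000000 − 9/400·(0.976300))/(1+9/400) = 1211/1250 ≈ 0.968800
step 3 [3y] bond c/1=7/80: DF=(240947/200000 − 7/80·(0.976300+0.968800))/(1+7/80) = 9513/10000 ≈ 0.951300
step 4 [4y] bond c/1=19/400: DF=(4349389/4000000 − 19/400·(0.976300+0.968800+0.951300))/(1+19/400) = 9067/10000 ≈ 0.906700

1 1 9763/10000
2 2 1211/1250
3 3 9513/10000
4 4 9067/10000
DF(4y) is solved at step 4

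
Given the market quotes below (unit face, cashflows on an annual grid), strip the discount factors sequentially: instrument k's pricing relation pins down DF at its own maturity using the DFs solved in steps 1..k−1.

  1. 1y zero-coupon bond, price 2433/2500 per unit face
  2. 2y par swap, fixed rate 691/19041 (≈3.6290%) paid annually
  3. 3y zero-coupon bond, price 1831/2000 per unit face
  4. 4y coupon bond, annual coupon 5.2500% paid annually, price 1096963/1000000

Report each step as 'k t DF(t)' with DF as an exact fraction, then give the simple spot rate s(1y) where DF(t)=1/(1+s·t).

step 1 [1y] zero: DF = P = 2433/2500 ≈ 0.973200
step 2 [2y] swap r/1=691/19041: DF=(1 − 691/19041·(0.973200))/(1+691/19041) = 9309/10000 ≈ 0.930900
step 3 [3y] zero: DF = P = 1831/2000 ≈ 0.915500
step 4 [4y] bond c/1=21/400: DF=(1096963/1000000 − 21/400·(0.973200+0.930900+0.915500))/(1+21/400) = 1127/1250 ≈ 0.901600

1 1 2433/2500
2 2 9309/10000
3 3 1831/2000
4 4 1127/1250
s(1y) = (1/(2433/2500) − 1)/(1) = 67/2433 ≈ 2.7538%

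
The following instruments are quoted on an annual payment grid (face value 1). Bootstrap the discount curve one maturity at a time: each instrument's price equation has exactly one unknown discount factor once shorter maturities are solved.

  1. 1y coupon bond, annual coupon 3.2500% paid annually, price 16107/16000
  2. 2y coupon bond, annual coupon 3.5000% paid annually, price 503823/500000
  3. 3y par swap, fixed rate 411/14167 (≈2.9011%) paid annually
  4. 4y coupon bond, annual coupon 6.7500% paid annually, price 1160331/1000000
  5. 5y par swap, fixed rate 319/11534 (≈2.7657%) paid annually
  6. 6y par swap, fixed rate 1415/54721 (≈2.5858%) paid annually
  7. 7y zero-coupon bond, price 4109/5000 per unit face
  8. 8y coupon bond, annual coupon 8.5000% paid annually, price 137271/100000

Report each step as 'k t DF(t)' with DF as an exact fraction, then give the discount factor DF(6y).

1 1 39/40
2 2 4703/5000
3 3 4589/5000
4 4 4539/5000
5 5 2181/2500
6 6 1717/2000
7 7 4109/5000
8 8 7721/10000
DF(6y) = 1717/2000 ≈ 0.858500

step 1 [1y] bond c/1=13/400: DF=(16107/16000 − 13/400·(0))/(1+13/400) = 39/40 ≈ 0.975000
step 2 [2y] bond c/1=7/200: DF=(503823/500000 − 7/200·(0.975000))/(1+7/200) = 4703/5000 ≈ 0.940600
step 3 [3y] swap r/1=411/14167: DF=(1 − 411/14167·(0.975000+0.940600))/(1+411/14167) = 4589/5000 ≈ 0.917800
step 4 [4y] bond c/1=27/400: DF=(1160331/1000000 − 27/400·(0.975000+0.940600+0.917800))/(1+27/400) = 4539/5000 ≈ 0.907800
step 5 [5y] swap r/1=319/11534: DF=(1 − 319/11534·(0.975000+0.940600+0.917800+0.907800))/(1+319/11534) = 2181/2500 ≈ 0.872400
step 6 [6y] swap r/1=1415/54721: DF=(1 − 1415/54721·(0.975000+0.940600+0.917800+0.907800+0.872400))/(1+1415/54721) = 1717/2000 ≈ 0.858500
step 7 [7y] zero: DF = P = 4109/5000 ≈ 0.821800
step 8 [8y] bond c/1=17/200: DF=(137271/100000 − 17/200·(0.975000+0.940600+0.917800+0.907800+0.872400+0.858500+0.821800))/(1+17/200) = 7721/10000 ≈ 0.772100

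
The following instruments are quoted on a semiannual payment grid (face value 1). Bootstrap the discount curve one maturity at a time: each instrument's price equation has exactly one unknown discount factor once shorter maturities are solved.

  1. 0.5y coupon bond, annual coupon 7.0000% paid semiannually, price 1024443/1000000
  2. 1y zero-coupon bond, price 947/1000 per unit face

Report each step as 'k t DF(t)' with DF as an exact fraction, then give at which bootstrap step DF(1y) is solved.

step 1 [0.5y] bond c/2=7/200: DF=(1024443/1000000 − 7/200·(0))/(1+7/200) = 4949/5000 ≈ 0.989800
step 2 [1y] zero: DF = P = 947/1000 ≈ 0.947000

1 1/2 4949/5000
2 1 947/1000
DF(1y) is solved at step 2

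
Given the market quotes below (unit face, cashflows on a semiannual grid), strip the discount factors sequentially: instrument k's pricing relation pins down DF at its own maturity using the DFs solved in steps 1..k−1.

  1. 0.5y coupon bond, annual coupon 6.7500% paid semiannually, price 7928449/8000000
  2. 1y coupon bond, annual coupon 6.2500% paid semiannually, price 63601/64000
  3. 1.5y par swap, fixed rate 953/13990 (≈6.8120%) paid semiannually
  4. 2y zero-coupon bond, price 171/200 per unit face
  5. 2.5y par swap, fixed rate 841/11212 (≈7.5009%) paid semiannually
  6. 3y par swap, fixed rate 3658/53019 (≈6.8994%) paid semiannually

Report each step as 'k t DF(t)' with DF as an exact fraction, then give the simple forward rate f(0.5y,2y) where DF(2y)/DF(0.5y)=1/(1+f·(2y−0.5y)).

1 1/2 9587/10000
2 1 4673/5000
3 3/2 9047/10000
4 2 171/200
5 5/2 4159/5000
6 3 8171/10000
f(0.5y,2y) = ((9587/10000)/(171/200) − 1)/(3/2) = 1037/12825 ≈ 8.0858%

step 1 [0.5y] bond c/2=27/800: DF=(7928449/8000000 − 27/800·(0))/(1+27/800) = 9587/10000 ≈ 0.958700
step 2 [1y] bond c/2=1/32: DF=(63601/64000 − 1/32·(0.958700))/(1+1/32) = 4673/5000 ≈ 0.934600
step 3 [1.5y] swap r/2=953/27980: DF=(1 − 953/27980·(0.958700+0.934600))/(1+953/27980) = 9047/10000 ≈ 0.904700
step 4 [2y] zero: DF = P = 171/200 ≈ 0.855000
step 5 [2.5y] swap r/2=841/22424: DF=(1 − 841/22424·(0.958700+0.934600+0.904700+0.855000))/(1+841/22424) = 4159/5000 ≈ 0.831800
step 6 [3y] swap r/2=1829/53019: DF=(1 − 1829/53019·(0.958700+0.934600+0.904700+0.855000+0.831800))/(1+1829/53019) = 8171/10000 ≈ 0.817100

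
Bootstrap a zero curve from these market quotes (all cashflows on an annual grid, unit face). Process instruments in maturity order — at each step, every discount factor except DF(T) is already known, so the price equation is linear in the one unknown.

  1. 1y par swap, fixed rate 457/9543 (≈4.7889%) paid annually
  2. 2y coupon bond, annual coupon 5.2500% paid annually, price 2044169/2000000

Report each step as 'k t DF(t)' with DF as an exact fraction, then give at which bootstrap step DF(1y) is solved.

1 1 9543/10000
2 2 1847/2000
DF(1y) is solved at step 1

step 1 [1y] swap r/1=457/9543: DF=(1 − 457/9543·(0))/(1+457/9543) = 9543/10000 ≈ 0.954300
step 2 [2y] bond c/1=21/400: DF=(2044169/2000000 − 21/400·(0.954300))/(1+21/400) = 1847/2000 ≈ 0.923500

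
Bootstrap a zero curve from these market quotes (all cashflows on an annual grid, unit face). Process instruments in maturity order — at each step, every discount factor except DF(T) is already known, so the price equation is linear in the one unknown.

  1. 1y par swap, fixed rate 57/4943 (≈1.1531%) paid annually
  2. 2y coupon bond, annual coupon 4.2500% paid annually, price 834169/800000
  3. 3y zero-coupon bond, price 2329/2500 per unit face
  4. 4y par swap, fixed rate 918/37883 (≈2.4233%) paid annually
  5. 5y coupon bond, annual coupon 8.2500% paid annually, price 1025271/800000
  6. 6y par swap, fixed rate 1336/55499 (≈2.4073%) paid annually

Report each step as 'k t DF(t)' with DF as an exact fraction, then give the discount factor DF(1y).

step 1 [1y] swap r/1=57/4943: DF=(1 − 57/4943·(0))/(1+57/4943) = 4943/5000 ≈ 0.988600
step 2 [2y] bond c/1=17/400: DF=(834169/800000 − 17/400·(0.988600))/(1+17/400) = 9599/10000 ≈ 0.959900
step 3 [3y] zero: DF = P = 2329/2500 ≈ 0.931600
step 4 [4y] swap r/1=918/37883: DF=(1 − 918/37883·(0.988600+0.959900+0.931600))/(1+918/37883) = 4541/5000 ≈ 0.908200
step 5 [5y] bond c/1=33/400: DF=(1025271/800000 − 33/400·(0.988600+0.959900+0.931600+0.908200))/(1+33/400) = 1119/1250 ≈ 0.895200
step 6 [6y] swap r/1=1336/55499: DF=(1 − 1336/55499·(0.988600+0.959900+0.931600+0.908200+0.895200))/(1+1336/55499) = 1083/1250 ≈ 0.866400

1 1 4943/5000
2 2 9599/10000
3 3 2329/2500
4 4 4541/5000
5 5 1119/1250
6 6 1083/1250
DF(1y) = 4943/5000 ≈ 0.988600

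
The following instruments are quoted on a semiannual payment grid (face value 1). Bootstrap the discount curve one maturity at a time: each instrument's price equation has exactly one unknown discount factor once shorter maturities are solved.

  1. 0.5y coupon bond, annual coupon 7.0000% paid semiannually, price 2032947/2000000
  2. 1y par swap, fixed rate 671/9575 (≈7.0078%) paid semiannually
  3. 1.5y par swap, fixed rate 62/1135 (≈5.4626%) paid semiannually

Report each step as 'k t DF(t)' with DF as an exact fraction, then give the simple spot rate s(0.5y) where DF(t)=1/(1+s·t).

1 1/2 9821/10000
2 1 9329/10000
3 3/2 369/400
s(0.5y) = (1/(9821/10000) − 1)/(1/2) = 358/9821 ≈ 3.6452%

step 1 [0.5y] bond c/2=7/200: DF=(2032947/2000000 − 7/200·(0))/(1+7/200) = 9821/10000 ≈ 0.982100
step 2 [1y] swap r/2=671/19150: DF=(1 − 671/19150·(0.982100))/(1+671/19150) = 9329/10000 ≈ 0.932900
step 3 [1.5y] swap r/2=31/1135: DF=(1 − 31/1135·(0.982100+0.932900))/(1+31/1135) = 369/400 ≈ 0.922500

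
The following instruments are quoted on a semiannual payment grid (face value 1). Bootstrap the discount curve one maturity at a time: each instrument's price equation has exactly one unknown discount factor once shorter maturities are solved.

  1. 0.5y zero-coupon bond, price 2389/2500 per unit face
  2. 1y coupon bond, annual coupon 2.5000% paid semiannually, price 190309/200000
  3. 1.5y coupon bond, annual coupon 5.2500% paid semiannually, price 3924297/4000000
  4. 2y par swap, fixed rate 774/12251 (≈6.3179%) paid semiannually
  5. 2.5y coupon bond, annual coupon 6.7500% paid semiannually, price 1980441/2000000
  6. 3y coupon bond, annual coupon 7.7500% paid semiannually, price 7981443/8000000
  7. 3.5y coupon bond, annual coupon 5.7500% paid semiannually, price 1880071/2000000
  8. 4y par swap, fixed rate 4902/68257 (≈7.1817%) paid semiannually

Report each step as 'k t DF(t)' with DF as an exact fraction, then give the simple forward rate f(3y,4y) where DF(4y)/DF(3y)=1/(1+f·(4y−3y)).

step 1 [0.5y] zero: DF = P = 2389/2500 ≈ 0.955600
step 2 [1y] bond c/2=1/80: DF=(190309/200000 − 1/80·(0.955600))/(1+1/80) = 116/125 ≈ 0.928000
step 3 [1.5y] bond c/2=21/800: DF=(3924297/4000000 − 21/800·(0.955600+0.928000))/(1+21/800) = 4539/5000 ≈ 0.907800
step 4 [2y] swap r/2=387/12251: DF=(1 − 387/12251·(0.955600+0.928000+0.907800))/(1+387/12251) = 8839/10000 ≈ 0.883900
step 5 [2.5y] bond c/2=27/800: DF=(1980441/2000000 − 27/800·(0.955600+0.928000+0.907800+0.883900))/(1+27/800) = 8379/10000 ≈ 0.837900
step 6 [3y] bond c/2=31/800: DF=(7981443/8000000 − 31/800·(0.955600+0.928000+0.907800+0.883900+0.837900))/(1+31/800) = 7921/10000 ≈ 0.792100
step 7 [3.5y] bond c/2=23/800: DF=(1880071/2000000 − 23/800·(0.955600+0.928000+0.907800+0.883900+0.837900+0.792100))/(1+23/800) = 1531/2000 ≈ 0.765500
step 8 [4y] swap r/2=2451/68257: DF=(1 − 2451/68257·(0.955600+0.928000+0.907800+0.883900+0.837900+0.792100+0.765500))/(1+2451/68257) = 7549/10000 ≈ 0.754900

1 1/2 2389/2500
2 1 116/125
3 3/2 4539/5000
4 2 8839/10000
5 5/2 8379/10000
6 3 7921/10000
7 7/2 1531/2000
8 4 7549/10000
f(3y,4y) = ((7921/10000)/(7549/10000) − 1)/(1) = 372/7549 ≈ 4.9278%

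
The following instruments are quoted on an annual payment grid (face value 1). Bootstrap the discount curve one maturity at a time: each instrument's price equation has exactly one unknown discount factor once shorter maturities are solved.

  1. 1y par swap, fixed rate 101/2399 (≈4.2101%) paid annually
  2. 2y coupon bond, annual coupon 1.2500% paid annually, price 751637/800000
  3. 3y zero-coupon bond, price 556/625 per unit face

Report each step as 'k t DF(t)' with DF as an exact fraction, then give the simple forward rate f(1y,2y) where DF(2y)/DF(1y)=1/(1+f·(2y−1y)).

step 1 [1y] swap r/1=101/2399: DF=(1 − 101/2399·(0))/(1+101/2399) = 2399/2500 ≈ 0.959600
step 2 [2y] bond c/1=1/80: DF=(751637/800000 − 1/80·(0.959600))/(1+1/80) = 9161/10000 ≈ 0.916100
step 3 [3y] zero: DF = P = 556/625 ≈ 0.889600

1 1 2399/2500
2 2 9161/10000
3 3 556/625
f(1y,2y) = ((2399/2500)/(9161/10000) − 1)/(1) = 435/9161 ≈ 4.7484%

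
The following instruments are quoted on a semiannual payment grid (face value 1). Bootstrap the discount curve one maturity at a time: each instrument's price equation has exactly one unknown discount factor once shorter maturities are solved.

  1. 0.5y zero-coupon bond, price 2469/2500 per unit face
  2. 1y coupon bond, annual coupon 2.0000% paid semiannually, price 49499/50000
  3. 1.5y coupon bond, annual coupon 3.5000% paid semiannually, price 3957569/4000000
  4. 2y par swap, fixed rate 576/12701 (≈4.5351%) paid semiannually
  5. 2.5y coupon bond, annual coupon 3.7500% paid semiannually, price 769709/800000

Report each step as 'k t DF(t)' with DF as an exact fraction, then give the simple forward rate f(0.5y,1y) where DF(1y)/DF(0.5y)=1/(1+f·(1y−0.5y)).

1 1/2 2469/2500
2 1 1213/1250
3 3/2 9387/10000
4 2 571/625
5 5/2 8743/10000
f(0.5y,1y) = ((2469/2500)/(1213/1250) − 1)/(1/2) = 43/1213 ≈ 3.5449%

step 1 [0.5y] zero: DF = P = 2469/2500 ≈ 0.987600
step 2 [1y] bond c/2=1/100: DF=(49499/50000 − 1/100·(0.987600))/(1+1/100) = 1213/1250 ≈ 0.970400
step 3 [1.5y] bond c/2=7/400: DF=(3957569/4000000 − 7/400·(0.987600+0.970400))/(1+7/400) = 9387/10000 ≈ 0.938700
step 4 [2y] swap r/2=288/12701: DF=(1 − 288/12701·(0.987600+0.970400+0.938700))/(1+288/12701) = 571/625 ≈ 0.913600
step 5 [2.5y] bond c/2=3/160: DF=(769709/800000 − 3/160·(0.987600+0.970400+0.938700+0.913600))/(1+3/160) = 8743/10000 ≈ 0.874300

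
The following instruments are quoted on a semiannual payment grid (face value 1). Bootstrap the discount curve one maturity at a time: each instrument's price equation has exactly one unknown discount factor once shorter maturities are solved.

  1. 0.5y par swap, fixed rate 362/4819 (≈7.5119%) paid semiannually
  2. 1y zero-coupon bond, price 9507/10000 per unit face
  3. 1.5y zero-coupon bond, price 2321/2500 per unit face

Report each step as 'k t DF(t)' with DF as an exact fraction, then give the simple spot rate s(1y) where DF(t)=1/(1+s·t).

1 1/2 4819/5000
2 1 9507/10000
3 3/2 2321/2500
s(1y) = (1/(9507/10000) − 1)/(1) = 493/9507 ≈ 5.1857%

step 1 [0.5y] swap r/2=181/4819: DF=(1 − 181/4819·(0))/(1+181/4819) = 4819/5000 ≈ 0.963800
step 2 [1y] zero: DF = P = 9507/10000 ≈ 0.950700
step 3 [1.5y] zero: DF = P = 2321/2500 ≈ 0.928400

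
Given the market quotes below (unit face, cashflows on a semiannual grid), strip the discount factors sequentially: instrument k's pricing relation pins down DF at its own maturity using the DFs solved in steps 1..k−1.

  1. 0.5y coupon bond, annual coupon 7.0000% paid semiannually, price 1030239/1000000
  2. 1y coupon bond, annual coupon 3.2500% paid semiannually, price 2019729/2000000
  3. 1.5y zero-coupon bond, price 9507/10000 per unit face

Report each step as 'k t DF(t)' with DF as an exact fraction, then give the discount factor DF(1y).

1 1/2 4977/5000
2 1 4889/5000
3 3/2 9507/10000
DF(1y) = 4889/5000 ≈ 0.977800

step 1 [0.5y] bond c/2=7/200: DF=(1030239/1000000 − 7/200·(0))/(1+7/200) = 4977/5000 ≈ 0.995400
step 2 [1y] bond c/2=13/800: DF=(2019729/2000000 − 13/800·(0.995400))/(1+13/800) = 4889/5000 ≈ 0.977800
step 3 [1.5y] zero: DF = P = 9507/10000 ≈ 0.950700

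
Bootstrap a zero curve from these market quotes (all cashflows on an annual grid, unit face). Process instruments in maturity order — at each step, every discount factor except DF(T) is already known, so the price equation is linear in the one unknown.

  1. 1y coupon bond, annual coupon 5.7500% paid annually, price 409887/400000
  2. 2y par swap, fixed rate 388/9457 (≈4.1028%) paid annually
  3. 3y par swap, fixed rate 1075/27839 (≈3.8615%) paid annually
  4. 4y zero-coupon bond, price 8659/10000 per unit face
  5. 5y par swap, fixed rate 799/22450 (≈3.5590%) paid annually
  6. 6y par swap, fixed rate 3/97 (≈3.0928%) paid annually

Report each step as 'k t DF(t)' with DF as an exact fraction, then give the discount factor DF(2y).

step 1 [1y] bond c/1=23/400: DF=(409887/400000 − 23/400·(0))/(1+23/400) = 969/1000 ≈ 0.969000
step 2 [2y] swap r/1=388/9457: DF=(1 − 388/9457·(0.969000))/(1+388/9457) = 1153/1250 ≈ 0.922400
step 3 [3y] swap r/1=1075/27839: DF=(1 − 1075/27839·(0.969000+0.922400))/(1+1075/27839) = 357/400 ≈ 0.892500
step 4 [4y] zero: DF = P = 8659/10000 ≈ 0.865900
step 5 [5y] swap r/1=799/22450: DF=(1 − 799/22450·(0.969000+0.922400+0.892500+0.865900))/(1+799/22450) = 4201/5000 ≈ 0.840200
step 6 [6y] swap r/1=3/97: DF=(1 − 3/97·(0.969000+0.922400+0.892500+0.865900+0.840200))/(1+3/97) = 8353/10000 ≈ 0.835300

1 1 969/1000
2 2 1153/1250
3 3 357/400
4 4 8659/10000
5 5 4201/5000
6 6 8353/10000
DF(2y) = 1153/1250 ≈ 0.922400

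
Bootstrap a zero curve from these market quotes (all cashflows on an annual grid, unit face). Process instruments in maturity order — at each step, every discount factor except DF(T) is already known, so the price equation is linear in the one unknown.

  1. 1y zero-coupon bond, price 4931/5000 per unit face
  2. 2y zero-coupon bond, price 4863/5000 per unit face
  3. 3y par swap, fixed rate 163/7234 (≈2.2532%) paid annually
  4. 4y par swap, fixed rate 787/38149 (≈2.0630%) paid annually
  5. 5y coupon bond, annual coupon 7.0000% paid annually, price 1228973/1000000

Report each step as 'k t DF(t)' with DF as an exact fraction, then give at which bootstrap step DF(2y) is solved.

1 1 4931/5000
2 2 4863/5000
3 3 2337/2500
4 4 9213/10000
5 5 899/1000
DF(2y) is solved at step 2

step 1 [1y] zero: DF = P = 4931/5000 ≈ 0.986200
step 2 [2y] zero: DF = P = 4863/5000 ≈ 0.972600
step 3 [3y] swap r/1=163/7234: DF=(1 − 163/7234·(0.986200+0.972600))/(1+163/7234) = 2337/2500 ≈ 0.934800
step 4 [4y] swap r/1=787/38149: DF=(1 − 787/38149·(0.986200+0.972600+0.934800))/(1+787/38149) = 9213/10000 ≈ 0.921300
step 5 [5y] bond c/1=7/100: DF=(1228973/1000000 − 7/100·(0.986200+0.972600+0.934800+0.921300))/(1+7/100) = 899/1000 ≈ 0.899000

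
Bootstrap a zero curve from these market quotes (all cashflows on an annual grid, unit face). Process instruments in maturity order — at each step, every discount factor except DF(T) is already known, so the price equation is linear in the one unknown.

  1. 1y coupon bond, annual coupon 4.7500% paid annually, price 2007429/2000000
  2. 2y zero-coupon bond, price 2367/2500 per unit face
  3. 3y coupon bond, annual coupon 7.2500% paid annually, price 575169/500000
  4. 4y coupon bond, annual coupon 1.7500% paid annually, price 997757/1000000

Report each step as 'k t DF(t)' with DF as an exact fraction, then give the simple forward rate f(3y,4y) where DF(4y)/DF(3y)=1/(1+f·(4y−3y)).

1 1 4791/5000
2 2 2367/2500
3 3 4719/5000
4 4 2329/2500
f(3y,4y) = ((4719/5000)/(2329/2500) − 1)/(1) = 61/4658 ≈ 1.3096%

step 1 [1y] bond c/1=19/400: DF=(2007429/2000000 − 19/400·(0))/(1+19/400) = 4791/5000 ≈ 0.958200
step 2 [2y] zero: DF = P = 2367/2500 ≈ 0.946800
step 3 [3y] bond c/1=29/400: DF=(575169/500000 − 29/400·(0.958200+0.946800))/(1+29/400) = 4719/5000 ≈ 0.943800
step 4 [4y] bond c/1=7/400: DF=(997757/1000000 − 7/400·(0.958200+0.946800+0.943800))/(1+7/400) = 2329/2500 ≈ 0.931600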